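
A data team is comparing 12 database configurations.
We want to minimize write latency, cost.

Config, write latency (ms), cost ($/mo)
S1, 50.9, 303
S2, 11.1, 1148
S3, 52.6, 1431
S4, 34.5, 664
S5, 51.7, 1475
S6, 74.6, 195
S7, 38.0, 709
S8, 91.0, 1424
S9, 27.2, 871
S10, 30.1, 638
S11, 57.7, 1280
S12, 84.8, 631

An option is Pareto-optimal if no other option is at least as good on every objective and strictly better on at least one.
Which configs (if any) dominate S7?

S4: write latency 34.5≤38.0, cost 664≤709 — dominates S7.
S10: write latency 30.1≤38.0, cost 638≤709 — dominates S7.
Others (S1, S2, S3, S5, S6, S8, S9, S11, S12) are each worse than S7 on at least one objective.

S4, S10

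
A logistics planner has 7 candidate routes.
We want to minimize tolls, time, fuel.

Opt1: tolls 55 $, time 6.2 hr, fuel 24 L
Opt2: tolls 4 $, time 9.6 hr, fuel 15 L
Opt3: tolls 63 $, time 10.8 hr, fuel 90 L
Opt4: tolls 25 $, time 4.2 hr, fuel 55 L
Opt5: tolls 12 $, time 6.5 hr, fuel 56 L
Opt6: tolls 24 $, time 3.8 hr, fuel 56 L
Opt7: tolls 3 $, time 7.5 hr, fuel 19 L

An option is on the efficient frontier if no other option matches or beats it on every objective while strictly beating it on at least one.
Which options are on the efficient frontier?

Opt1, Opt2, Opt4, Opt5, Opt6, Opt7

Opt1: not dominated.
Opt2: not dominated (best fuel).
Opt3: dominated by Opt1 (tolls 55≤63, time 6.2≤10.8, fuel 24≤90).
Opt4: not dominated.
Opt5: not dominated.
Opt6: not dominated (best time).
Opt7: not dominated (best tolls).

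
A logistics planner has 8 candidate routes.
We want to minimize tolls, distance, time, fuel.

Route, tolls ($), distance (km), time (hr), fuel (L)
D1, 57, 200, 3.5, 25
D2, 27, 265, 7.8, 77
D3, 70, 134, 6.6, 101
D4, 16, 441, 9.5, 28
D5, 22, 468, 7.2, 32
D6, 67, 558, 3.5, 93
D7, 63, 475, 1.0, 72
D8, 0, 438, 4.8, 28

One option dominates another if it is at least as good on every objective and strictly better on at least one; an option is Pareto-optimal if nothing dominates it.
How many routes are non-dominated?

5

D1: not dominated (best fuel).
D2: not dominated.
D3: not dominated (best distance).
D4: dominated by D8 (tolls 0≤16, distance 438≤441, time 4.8≤9.5, fuel 28≤28).
D5: dominated by D8 (tolls 0≤22, distance 438≤468, time 4.8≤7.2, fuel 28≤32).
D6: dominated by D1 (tolls 57≤67, distance 200≤558, time 3.5≤3.5, fuel 25≤93).
D7: not dominated (best time).
D8: not dominated (best tolls).
Pareto-optimal: D1, D2, D3, D7, D8 → 5.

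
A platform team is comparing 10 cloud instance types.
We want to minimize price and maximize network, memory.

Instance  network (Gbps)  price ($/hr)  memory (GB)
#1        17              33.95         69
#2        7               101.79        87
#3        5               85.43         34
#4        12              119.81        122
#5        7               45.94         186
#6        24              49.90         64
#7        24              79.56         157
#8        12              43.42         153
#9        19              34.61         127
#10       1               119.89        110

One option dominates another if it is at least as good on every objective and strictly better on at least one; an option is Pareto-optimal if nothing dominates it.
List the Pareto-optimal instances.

#1, #5, #6, #7, #8, #9

#1: not dominated (best price).
#2: dominated by #5 (network 7≥7, price 45.94≤101.79, memory 186≥87).
#3: dominated by #1 (network 17≥5, price 33.95≤85.43, memory 69≥34).
#4: dominated by #7 (network 24≥12, price 79.56≤119.81, memory 157≥122).
#5: not dominated (best memory).
#6: not dominated.
#7: not dominated.
#8: not dominated.
#9: not dominated.
#10: dominated by #4 (network 12≥1, price 119.81≤119.89, memory 122≥110).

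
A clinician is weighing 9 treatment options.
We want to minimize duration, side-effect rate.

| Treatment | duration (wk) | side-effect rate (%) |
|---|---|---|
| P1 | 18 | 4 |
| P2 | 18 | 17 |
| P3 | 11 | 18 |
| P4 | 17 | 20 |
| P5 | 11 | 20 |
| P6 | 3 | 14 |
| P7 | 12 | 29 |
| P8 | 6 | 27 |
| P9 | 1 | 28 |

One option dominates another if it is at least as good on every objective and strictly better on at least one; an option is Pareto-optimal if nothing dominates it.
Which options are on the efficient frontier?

P1: not dominated (best side-effect rate).
P2: dominated by P1 (duration 18≤18, side-effect rate 4≤17).
P3: dominated by P6 (duration 3≤11, side-effect rate 14≤18).
P4: dominated by P3 (duration 11≤17, side-effect rate 18≤20).
P5: dominated by P3 (duration 11≤11, side-effect rate 18≤20).
P6: not dominated.
P7: dominated by P3 (duration 11≤12, side-effect rate 18≤29).
P8: dominated by P6 (duration 3≤6, side-effect rate 14≤27).
P9: not dominated (best duration).

P1, P6, P9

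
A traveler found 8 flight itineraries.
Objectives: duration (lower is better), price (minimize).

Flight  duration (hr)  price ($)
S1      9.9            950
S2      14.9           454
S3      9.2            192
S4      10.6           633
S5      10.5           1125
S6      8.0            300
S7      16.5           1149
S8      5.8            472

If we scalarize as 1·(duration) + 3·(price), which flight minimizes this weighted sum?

S1: 1·9.9 + 3·950 = 2859.9
S2: 1·14.9 + 3·454 = 1376.9
S3: 1·9.2 + 3·192 = 585.2
S4: 1·10.6 + 3·633 = 1909.6
S5: 1·10.5 + 3·1125 = 3385.5
S6: 1·8.0 + 3·300 = 908.0
S7: 1·16.5 + 3·1149 = 3463.5
S8: 1·5.8 + 3·472 = 1421.8
Lowest: S3 at 585.2.

S3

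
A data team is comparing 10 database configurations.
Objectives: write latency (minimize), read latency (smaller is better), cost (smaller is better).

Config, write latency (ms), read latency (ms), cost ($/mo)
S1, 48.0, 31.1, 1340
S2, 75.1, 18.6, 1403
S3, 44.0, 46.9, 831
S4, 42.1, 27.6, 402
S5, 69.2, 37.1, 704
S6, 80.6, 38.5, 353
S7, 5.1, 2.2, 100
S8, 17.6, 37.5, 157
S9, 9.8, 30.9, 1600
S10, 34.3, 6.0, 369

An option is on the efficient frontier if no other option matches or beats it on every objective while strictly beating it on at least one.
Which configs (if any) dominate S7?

none

S1: worse on write latency (48.0 vs 5.1).
S2: worse on write latency (75.1 vs 5.1).
S3: worse on write latency (44.0 vs 5.1).
S4: worse on write latency (42.1 vs 5.1).
S5: worse on write latency (69.2 vs 5.1).
S6: worse on write latency (80.6 vs 5.1).
S8: worse on write latency (17.6 vs 5.1).
S9: worse on write latency (9.8 vs 5.1).
S10: worse on write latency (34.3 vs 5.1).
No option dominates S7.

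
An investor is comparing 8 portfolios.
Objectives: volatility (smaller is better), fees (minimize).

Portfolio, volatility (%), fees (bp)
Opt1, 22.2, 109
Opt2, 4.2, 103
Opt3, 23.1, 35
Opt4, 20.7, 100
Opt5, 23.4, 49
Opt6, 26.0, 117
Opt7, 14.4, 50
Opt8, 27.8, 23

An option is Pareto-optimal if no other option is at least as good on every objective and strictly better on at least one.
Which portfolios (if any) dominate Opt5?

Opt3

Opt3: volatility 23.1≤23.4, fees 35≤49 — dominates Opt5.
Others (Opt1, Opt2, Opt4, Opt6, Opt7, Opt8) are each worse than Opt5 on at least one objective.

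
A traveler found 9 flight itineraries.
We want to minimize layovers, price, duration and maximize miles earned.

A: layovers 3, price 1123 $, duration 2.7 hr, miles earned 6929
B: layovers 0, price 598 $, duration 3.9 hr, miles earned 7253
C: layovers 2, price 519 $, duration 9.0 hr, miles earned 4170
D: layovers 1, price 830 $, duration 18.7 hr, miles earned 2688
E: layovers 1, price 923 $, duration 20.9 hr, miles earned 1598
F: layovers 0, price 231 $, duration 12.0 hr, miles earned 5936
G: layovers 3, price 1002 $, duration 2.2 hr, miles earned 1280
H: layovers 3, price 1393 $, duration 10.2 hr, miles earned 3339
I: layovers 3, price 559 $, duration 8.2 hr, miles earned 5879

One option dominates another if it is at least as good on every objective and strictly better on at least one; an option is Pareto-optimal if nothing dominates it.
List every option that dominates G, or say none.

A: worse on price (1123 vs 1002).
B: worse on duration (3.9 vs 2.2).
C: worse on duration (9.0 vs 2.2).
D: worse on duration (18.7 vs 2.2).
E: worse on duration (20.9 vs 2.2).
F: worse on duration (12.0 vs 2.2).
H: worse on price (1393 vs 1002).
I: worse on duration (8.2 vs 2.2).
No option dominates G.

none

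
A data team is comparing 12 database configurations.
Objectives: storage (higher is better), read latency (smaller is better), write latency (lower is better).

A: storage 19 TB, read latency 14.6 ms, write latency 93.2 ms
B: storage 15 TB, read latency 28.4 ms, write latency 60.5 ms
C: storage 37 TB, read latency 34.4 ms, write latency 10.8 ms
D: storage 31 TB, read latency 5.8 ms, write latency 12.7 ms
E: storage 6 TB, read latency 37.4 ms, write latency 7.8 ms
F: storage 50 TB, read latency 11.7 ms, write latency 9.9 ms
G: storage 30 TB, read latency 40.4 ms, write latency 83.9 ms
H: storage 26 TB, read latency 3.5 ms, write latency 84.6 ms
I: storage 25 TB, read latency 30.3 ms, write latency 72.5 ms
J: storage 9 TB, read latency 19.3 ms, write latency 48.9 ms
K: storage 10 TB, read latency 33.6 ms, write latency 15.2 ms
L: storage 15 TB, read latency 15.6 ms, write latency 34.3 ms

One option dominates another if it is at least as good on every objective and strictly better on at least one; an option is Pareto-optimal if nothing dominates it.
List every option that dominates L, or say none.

D: storage 31≥15, read latency 5.8≤15.6, write latency 12.7≤34.3 — dominates L.
F: storage 50≥15, read latency 11.7≤15.6, write latency 9.9≤34.3 — dominates L.
Others (A, B, C, E, G, H, I, J, K) are each worse than L on at least one objective.

D, F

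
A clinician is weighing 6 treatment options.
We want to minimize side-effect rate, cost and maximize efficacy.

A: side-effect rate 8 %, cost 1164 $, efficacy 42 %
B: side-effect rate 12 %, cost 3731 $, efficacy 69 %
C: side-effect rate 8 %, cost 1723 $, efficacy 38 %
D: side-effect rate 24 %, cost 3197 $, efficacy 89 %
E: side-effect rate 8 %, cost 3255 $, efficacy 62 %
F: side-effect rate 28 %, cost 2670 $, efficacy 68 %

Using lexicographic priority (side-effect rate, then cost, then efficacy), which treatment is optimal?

A

First minimize side-effect rate: best is 8, kept {A, C, E}.
Then minimize cost: best is 1164, kept {A}.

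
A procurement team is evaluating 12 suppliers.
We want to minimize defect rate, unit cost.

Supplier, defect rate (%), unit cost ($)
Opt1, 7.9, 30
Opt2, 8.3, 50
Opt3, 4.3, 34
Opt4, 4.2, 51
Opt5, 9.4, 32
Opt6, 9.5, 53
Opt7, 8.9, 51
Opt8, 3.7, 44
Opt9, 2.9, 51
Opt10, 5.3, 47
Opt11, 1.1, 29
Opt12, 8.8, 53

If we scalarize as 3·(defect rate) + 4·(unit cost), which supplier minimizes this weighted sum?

Opt1: 3·7.9 + 4·30 = 143.7
Opt2: 3·8.3 + 4·50 = 224.9
Opt3: 3·4.3 + 4·34 = 148.9
Opt4: 3·4.2 + 4·51 = 216.6
Opt5: 3·9.4 + 4·32 = 156.2
Opt6: 3·9.5 + 4·53 = 240.5
Opt7: 3·8.9 + 4·51 = 230.7
Opt8: 3·3.7 + 4·44 = 187.1
Opt9: 3·2.9 + 4·51 = 212.7
Opt10: 3·5.3 + 4·47 = 203.9
Opt11: 3·1.1 + 4·29 = 119.3
Opt12: 3·8.8 + 4·53 = 238.4
Lowest: Opt11 at 119.3.

Opt11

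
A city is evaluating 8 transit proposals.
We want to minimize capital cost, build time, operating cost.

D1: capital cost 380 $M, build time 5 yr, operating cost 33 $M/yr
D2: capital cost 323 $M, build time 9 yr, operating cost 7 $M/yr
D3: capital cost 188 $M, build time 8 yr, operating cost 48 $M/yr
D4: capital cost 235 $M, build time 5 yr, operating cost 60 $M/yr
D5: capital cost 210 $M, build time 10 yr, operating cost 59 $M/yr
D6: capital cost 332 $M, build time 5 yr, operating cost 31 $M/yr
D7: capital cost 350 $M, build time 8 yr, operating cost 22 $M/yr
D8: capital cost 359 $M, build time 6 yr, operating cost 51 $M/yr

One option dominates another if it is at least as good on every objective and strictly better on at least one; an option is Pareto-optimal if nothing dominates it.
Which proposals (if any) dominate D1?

D6

D6: capital cost 332≤380, build time 5≤5, operating cost 31≤33 — dominates D1.
Others (D2, D3, D4, D5, D7, D8) are each worse than D1 on at least one objective.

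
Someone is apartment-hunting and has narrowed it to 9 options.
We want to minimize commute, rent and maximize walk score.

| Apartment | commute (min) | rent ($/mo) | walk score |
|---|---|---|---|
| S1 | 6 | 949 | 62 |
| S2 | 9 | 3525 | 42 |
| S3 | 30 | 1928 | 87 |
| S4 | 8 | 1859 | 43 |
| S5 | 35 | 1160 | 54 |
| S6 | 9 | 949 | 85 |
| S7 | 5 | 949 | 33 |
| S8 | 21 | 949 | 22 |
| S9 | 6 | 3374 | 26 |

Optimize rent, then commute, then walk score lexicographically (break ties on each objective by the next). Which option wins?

S7

First minimize rent: best is 949, kept {S1, S6, S7, S8}.
Then minimize commute: best is 5, kept {S7}.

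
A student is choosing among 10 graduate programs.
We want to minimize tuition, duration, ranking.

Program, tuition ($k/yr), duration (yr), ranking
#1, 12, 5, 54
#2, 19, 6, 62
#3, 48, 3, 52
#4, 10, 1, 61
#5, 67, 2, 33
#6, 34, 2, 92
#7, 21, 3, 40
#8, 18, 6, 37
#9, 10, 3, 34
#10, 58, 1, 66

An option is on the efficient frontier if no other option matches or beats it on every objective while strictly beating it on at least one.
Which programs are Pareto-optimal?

#1: dominated by #9 (tuition 10≤12, duration 3≤5, ranking 34≤54).
#2: dominated by #1 (tuition 12≤19, duration 5≤6, ranking 54≤62).
#3: dominated by #7 (tuition 21≤48, duration 3≤3, ranking 40≤52).
#4: not dominated.
#5: not dominated (best ranking).
#6: dominated by #4 (tuition 10≤34, duration 1≤2, ranking 61≤92).
#7: dominated by #9 (tuition 10≤21, duration 3≤3, ranking 34≤40).
#8: dominated by #9 (tuition 10≤18, duration 3≤6, ranking 34≤37).
#9: not dominated.
#10: dominated by #4 (tuition 10≤58, duration 1≤1, ranking 61≤66).

#4, #5, #9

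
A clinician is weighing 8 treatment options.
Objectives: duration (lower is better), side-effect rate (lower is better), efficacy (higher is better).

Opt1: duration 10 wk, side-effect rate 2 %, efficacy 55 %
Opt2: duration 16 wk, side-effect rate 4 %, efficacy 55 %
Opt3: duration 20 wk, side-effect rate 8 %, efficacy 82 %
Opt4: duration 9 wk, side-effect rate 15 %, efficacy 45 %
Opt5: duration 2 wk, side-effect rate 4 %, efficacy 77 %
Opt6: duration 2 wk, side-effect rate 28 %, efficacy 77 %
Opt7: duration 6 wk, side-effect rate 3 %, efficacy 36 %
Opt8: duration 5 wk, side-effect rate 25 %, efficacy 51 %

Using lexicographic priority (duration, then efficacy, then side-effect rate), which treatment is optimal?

First minimize duration: best is 2, kept {Opt5, Opt6}.
Then maximize efficacy: best is 77, kept {Opt5, Opt6}.
Then minimize side-effect rate: best is 4, kept {Opt5}.

Opt5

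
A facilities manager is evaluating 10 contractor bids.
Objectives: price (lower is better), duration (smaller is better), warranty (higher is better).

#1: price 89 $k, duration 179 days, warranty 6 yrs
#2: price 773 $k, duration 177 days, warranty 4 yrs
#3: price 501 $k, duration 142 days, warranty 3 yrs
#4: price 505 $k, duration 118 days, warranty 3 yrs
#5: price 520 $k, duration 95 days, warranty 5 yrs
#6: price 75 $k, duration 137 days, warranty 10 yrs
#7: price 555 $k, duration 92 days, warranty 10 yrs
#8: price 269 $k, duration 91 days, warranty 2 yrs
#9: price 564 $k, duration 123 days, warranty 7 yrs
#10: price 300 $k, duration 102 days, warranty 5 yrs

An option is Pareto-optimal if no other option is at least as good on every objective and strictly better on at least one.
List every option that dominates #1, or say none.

#6: price 75≤89, duration 137≤179, warranty 10≥6 — dominates #1.
Others (#2, #3, #4, #5, #7, #8, #9, #10) are each worse than #1 on at least one objective.

#6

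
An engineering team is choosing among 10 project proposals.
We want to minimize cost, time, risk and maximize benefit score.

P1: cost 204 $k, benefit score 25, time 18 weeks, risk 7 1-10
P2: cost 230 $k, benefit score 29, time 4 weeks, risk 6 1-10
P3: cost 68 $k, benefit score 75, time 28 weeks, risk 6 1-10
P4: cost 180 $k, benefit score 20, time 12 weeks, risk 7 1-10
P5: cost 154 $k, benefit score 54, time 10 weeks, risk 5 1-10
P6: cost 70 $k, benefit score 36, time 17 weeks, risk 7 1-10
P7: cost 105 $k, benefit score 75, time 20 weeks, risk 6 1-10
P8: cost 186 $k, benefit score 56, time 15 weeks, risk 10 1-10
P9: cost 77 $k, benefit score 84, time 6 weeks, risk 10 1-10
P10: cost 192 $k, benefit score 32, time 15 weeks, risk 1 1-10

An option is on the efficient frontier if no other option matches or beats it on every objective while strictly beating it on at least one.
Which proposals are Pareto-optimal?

P1: dominated by P5 (cost 154≤204, benefit score 54≥25, time 10≤18, risk 5≤7).
P2: not dominated (best time).
P3: not dominated (best cost).
P4: dominated by P5 (cost 154≤180, benefit score 54≥20, time 10≤12, risk 5≤7).
P5: not dominated.
P6: not dominated.
P7: not dominated.
P8: dominated by P9 (cost 77≤186, benefit score 84≥56, time 6≤15, risk 10≤10).
P9: not dominated (best benefit score).
P10: not dominated (best risk).

P2, P3, P5, P6, P7, P9, P10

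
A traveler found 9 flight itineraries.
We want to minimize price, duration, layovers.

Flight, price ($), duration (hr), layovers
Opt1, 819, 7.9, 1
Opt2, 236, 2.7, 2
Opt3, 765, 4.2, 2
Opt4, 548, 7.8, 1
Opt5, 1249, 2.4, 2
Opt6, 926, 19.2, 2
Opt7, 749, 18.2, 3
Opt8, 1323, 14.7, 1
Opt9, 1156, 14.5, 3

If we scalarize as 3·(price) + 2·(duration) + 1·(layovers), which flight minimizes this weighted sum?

Opt1: 3·819 + 2·7.9 + 1·1 = 2473.8
Opt2: 3·236 + 2·2.7 + 1·2 = 715.4
Opt3: 3·765 + 2·4.2 + 1·2 = 2305.4
Opt4: 3·548 + 2·7.8 + 1·1 = 1660.6
Opt5: 3·1249 + 2·2.4 + 1·2 = 3753.8
Opt6: 3·926 + 2·19.2 + 1·2 = 2818.4
Opt7: 3·749 + 2·18.2 + 1·3 = 2286.4
Opt8: 3·1323 + 2·14.7 + 1·1 = 3999.4
Opt9: 3·1156 + 2·14.5 + 1·3 = 3500.0
Lowest: Opt2 at 715.4.

Opt2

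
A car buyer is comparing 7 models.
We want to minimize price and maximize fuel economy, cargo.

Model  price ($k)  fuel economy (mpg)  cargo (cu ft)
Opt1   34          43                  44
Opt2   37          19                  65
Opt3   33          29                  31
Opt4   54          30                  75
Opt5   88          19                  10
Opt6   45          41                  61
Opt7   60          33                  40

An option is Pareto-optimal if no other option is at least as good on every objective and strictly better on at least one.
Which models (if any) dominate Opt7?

Opt1, Opt6

Opt1: price 34≤60, fuel economy 43≥33, cargo 44≥40 — dominates Opt7.
Opt6: price 45≤60, fuel economy 41≥33, cargo 61≥40 — dominates Opt7.
Others (Opt2, Opt3, Opt4, Opt5) are each worse than Opt7 on at least one objective.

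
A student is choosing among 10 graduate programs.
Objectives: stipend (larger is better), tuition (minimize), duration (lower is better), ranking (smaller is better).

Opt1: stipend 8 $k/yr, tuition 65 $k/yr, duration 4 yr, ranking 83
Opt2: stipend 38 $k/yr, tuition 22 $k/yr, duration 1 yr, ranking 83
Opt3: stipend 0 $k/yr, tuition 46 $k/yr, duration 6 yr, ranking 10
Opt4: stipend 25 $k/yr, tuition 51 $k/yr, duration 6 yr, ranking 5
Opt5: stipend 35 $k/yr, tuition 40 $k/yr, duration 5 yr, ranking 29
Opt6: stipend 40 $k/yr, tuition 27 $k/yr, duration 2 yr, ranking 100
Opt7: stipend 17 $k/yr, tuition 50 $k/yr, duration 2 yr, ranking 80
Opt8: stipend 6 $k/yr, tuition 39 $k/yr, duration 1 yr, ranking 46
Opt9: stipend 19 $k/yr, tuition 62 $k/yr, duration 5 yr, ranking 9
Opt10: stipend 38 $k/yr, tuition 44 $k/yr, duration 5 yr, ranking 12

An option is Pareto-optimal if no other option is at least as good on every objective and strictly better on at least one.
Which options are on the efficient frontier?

Opt1: dominated by Opt2 (stipend 38≥8, tuition 22≤65, duration 1≤4, ranking 83≤83).
Opt2: not dominated (best tuition).
Opt3: not dominated.
Opt4: not dominated (best ranking).
Opt5: not dominated.
Opt6: not dominated (best stipend).
Opt7: not dominated.
Opt8: not dominated.
Opt9: not dominated.
Opt10: not dominated.

Opt2, Opt3, Opt4, Opt5, Opt6, Opt7, Opt8, Opt9, Opt10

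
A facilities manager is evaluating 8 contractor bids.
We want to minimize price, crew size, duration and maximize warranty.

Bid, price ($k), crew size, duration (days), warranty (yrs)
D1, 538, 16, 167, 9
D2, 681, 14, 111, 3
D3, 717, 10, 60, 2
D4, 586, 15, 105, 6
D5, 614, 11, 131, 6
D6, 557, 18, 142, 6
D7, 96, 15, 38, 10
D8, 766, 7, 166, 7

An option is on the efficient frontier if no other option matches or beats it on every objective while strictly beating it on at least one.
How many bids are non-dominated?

5

D1: dominated by D7 (price 96≤538, crew size 15≤16, duration 38≤167, warranty 10≥9).
D2: not dominated.
D3: not dominated.
D4: dominated by D7 (price 96≤586, crew size 15≤15, duration 38≤105, warranty 10≥6).
D5: not dominated.
D6: dominated by D7 (price 96≤557, crew size 15≤18, duration 38≤142, warranty 10≥6).
D7: not dominated (best price).
D8: not dominated (best crew size).
Pareto-optimal: D2, D3, D5, D7, D8 → 5.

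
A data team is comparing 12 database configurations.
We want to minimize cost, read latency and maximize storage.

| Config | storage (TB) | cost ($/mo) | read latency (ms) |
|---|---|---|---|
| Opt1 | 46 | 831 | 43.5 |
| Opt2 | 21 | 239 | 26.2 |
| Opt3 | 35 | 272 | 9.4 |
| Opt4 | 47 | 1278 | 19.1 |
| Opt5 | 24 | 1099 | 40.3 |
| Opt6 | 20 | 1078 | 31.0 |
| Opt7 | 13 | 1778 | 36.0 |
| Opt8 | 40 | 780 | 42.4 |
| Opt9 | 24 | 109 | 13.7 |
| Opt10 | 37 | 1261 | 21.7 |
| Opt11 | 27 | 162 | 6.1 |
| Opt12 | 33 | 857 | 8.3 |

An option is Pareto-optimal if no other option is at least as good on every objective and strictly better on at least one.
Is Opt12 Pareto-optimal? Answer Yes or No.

Yes

Opt1: worse on read latency (43.5 vs 8.3).
Opt2: worse on storage (21 vs 33).
Opt3: worse on read latency (9.4 vs 8.3).
Opt4: worse on cost (1278 vs 857).
Opt5: worse on storage (24 vs 33).
Opt6: worse on storage (20 vs 33).
Opt7: worse on storage (13 vs 33).
Opt8: worse on read latency (42.4 vs 8.3).
Opt9: worse on storage (24 vs 33).
Opt10: worse on cost (1261 vs 857).
Opt11: worse on storage (27 vs 33).
No option is at least as good as Opt12 on every objective and strictly better on one.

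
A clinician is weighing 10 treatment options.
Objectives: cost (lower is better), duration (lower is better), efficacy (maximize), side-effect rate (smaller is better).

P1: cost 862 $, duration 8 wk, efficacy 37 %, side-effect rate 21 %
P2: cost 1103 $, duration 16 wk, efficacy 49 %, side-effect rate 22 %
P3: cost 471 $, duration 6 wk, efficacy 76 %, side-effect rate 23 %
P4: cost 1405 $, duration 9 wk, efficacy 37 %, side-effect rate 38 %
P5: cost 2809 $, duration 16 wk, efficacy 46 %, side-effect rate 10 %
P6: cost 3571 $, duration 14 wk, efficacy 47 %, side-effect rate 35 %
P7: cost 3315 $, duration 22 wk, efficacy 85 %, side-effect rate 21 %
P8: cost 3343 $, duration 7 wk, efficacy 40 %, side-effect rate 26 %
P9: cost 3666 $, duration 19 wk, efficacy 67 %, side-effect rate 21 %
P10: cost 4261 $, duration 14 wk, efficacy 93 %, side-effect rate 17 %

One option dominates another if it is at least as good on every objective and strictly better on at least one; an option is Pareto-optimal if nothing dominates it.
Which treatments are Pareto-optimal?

P1, P2, P3, P5, P7, P9, P10

P1: not dominated.
P2: not dominated.
P3: not dominated (best cost).
P4: dominated by P1 (cost 862≤1405, duration 8≤9, efficacy 37≥37, side-effect rate 21≤38).
P5: not dominated (best side-effect rate).
P6: dominated by P3 (cost 471≤3571, duration 6≤14, efficacy 76≥47, side-effect rate 23≤35).
P7: not dominated.
P8: dominated by P3 (cost 471≤3343, duration 6≤7, efficacy 76≥40, side-effect rate 23≤26).
P9: not dominated.
P10: not dominated (best efficacy).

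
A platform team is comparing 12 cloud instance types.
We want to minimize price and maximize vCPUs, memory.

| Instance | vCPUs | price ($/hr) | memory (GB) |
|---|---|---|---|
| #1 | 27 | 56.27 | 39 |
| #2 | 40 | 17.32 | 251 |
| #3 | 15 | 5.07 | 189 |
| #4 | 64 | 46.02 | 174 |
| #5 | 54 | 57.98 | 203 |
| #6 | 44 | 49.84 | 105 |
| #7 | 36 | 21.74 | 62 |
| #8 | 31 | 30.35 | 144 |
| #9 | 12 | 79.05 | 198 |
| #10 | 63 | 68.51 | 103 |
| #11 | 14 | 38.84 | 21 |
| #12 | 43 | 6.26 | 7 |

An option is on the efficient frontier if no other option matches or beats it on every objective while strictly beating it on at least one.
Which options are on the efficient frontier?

#1: dominated by #2 (vCPUs 40≥27, price 17.32≤56.27, memory 251≥39).
#2: not dominated (best memory).
#3: not dominated (best price).
#4: not dominated (best vCPUs).
#5: not dominated.
#6: dominated by #4 (vCPUs 64≥44, price 46.02≤49.84, memory 174≥105).
#7: dominated by #2 (vCPUs 40≥36, price 17.32≤21.74, memory 251≥62).
#8: dominated by #2 (vCPUs 40≥31, price 17.32≤30.35, memory 251≥144).
#9: dominated by #2 (vCPUs 40≥12, price 17.32≤79.05, memory 251≥198).
#10: dominated by #4 (vCPUs 64≥63, price 46.02≤68.51, memory 174≥103).
#11: dominated by #2 (vCPUs 40≥14, price 17.32≤38.84, memory 251≥21).
#12: not dominated.

#2, #3, #4, #5, #12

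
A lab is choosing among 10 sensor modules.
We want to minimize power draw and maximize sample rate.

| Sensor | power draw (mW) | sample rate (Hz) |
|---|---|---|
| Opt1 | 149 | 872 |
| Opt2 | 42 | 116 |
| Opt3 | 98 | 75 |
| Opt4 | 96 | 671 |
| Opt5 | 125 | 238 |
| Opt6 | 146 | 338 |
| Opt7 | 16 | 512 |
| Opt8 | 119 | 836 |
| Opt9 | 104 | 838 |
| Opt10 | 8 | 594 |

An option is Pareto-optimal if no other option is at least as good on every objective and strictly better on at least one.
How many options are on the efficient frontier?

Opt1: not dominated (best sample rate).
Opt2: dominated by Opt7 (power draw 16≤42, sample rate 512≥116).
Opt3: dominated by Opt2 (power draw 42≤98, sample rate 116≥75).
Opt4: not dominated.
Opt5: dominated by Opt4 (power draw 96≤125, sample rate 671≥238).
Opt6: dominated by Opt4 (power draw 96≤146, sample rate 671≥338).
Opt7: dominated by Opt10 (power draw 8≤16, sample rate 594≥512).
Opt8: dominated by Opt9 (power draw 104≤119, sample rate 838≥836).
Opt9: not dominated.
Opt10: not dominated (best power draw).
Pareto-optimal: Opt1, Opt4, Opt9, Opt10 → 4.

4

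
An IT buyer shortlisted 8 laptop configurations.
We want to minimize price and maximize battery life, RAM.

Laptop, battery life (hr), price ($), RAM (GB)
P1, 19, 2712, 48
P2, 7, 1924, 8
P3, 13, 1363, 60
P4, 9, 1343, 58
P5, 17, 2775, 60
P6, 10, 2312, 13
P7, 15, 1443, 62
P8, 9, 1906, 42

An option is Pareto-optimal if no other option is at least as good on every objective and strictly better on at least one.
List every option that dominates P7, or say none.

P1: worse on price (2712 vs 1443).
P2: worse on battery life (7 vs 15).
P3: worse on battery life (13 vs 15).
P4: worse on battery life (9 vs 15).
P5: worse on price (2775 vs 1443).
P6: worse on battery life (10 vs 15).
P8: worse on battery life (9 vs 15).
No option dominates P7.

none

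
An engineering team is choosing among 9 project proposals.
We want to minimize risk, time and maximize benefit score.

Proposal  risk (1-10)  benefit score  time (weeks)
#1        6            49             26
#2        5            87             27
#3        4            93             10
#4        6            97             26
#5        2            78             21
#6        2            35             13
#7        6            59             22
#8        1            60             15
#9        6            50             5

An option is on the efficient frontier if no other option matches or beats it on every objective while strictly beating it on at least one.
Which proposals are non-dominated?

#1: dominated by #3 (risk 4≤6, benefit score 93≥49, time 10≤26).
#2: dominated by #3 (risk 4≤5, benefit score 93≥87, time 10≤27).
#3: not dominated.
#4: not dominated (best benefit score).
#5: not dominated.
#6: not dominated.
#7: dominated by #3 (risk 4≤6, benefit score 93≥59, time 10≤22).
#8: not dominated (best risk).
#9: not dominated (best time).

#3, #4, #5, #6, #8, #9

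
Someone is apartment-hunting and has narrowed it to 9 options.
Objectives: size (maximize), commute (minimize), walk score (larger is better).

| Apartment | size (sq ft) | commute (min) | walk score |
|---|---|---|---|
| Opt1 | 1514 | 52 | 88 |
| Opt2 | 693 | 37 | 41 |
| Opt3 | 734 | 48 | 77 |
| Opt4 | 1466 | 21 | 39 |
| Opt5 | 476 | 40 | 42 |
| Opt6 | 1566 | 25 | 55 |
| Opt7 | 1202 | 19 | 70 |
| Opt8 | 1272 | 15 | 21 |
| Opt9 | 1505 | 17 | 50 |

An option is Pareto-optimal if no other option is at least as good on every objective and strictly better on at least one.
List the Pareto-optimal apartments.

Opt1: not dominated (best walk score).
Opt2: dominated by Opt6 (size 1566≥693, commute 25≤37, walk score 55≥41).
Opt3: not dominated.
Opt4: dominated by Opt9 (size 1505≥1466, commute 17≤21, walk score 50≥39).
Opt5: dominated by Opt6 (size 1566≥476, commute 25≤40, walk score 55≥42).
Opt6: not dominated (best size).
Opt7: not dominated.
Opt8: not dominated (best commute).
Opt9: not dominated.

Opt1, Opt3, Opt6, Opt7, Opt8, Opt9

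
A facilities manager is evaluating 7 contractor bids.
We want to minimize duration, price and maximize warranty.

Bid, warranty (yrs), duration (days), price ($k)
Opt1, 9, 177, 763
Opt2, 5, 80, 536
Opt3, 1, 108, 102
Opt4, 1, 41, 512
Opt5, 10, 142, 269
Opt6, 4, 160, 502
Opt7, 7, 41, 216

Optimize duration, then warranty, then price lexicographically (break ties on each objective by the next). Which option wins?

Opt7

First minimize duration: best is 41, kept {Opt4, Opt7}.
Then maximize warranty: best is 7, kept {Opt7}.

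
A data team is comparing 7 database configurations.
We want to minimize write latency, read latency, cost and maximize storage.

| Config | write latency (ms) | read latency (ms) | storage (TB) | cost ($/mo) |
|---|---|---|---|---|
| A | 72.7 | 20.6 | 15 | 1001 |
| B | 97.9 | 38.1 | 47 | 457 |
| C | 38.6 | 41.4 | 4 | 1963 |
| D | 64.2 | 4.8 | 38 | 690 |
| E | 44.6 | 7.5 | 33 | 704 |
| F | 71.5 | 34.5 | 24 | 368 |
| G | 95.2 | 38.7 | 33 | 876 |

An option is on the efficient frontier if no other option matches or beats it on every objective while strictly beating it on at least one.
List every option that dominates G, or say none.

D: write latency 64.2≤95.2, read latency 4.8≤38.7, storage 38≥33, cost 690≤876 — dominates G.
E: write latency 44.6≤95.2, read latency 7.5≤38.7, storage 33≥33, cost 704≤876 — dominates G.
Others (A, B, C, F) are each worse than G on at least one objective.

D, E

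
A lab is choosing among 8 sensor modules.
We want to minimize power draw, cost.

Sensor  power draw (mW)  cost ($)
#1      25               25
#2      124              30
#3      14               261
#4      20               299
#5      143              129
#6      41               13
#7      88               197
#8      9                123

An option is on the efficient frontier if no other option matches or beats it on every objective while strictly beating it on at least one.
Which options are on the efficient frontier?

#1, #6, #8

#1: not dominated.
#2: dominated by #1 (power draw 25≤124, cost 25≤30).
#3: dominated by #8 (power draw 9≤14, cost 123≤261).
#4: dominated by #3 (power draw 14≤20, cost 261≤299).
#5: dominated by #1 (power draw 25≤143, cost 25≤129).
#6: not dominated (best cost).
#7: dominated by #1 (power draw 25≤88, cost 25≤197).
#8: not dominated (best power draw).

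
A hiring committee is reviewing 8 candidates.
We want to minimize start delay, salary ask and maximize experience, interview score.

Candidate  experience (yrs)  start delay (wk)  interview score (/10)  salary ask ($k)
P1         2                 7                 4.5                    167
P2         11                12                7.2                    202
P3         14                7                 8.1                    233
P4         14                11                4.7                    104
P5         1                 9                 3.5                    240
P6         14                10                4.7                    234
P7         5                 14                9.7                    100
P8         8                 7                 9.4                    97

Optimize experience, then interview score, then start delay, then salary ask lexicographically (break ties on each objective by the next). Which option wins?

First maximize experience: best is 14, kept {P3, P4, P6}.
Then maximize interview score: best is 8.1, kept {P3}.

P3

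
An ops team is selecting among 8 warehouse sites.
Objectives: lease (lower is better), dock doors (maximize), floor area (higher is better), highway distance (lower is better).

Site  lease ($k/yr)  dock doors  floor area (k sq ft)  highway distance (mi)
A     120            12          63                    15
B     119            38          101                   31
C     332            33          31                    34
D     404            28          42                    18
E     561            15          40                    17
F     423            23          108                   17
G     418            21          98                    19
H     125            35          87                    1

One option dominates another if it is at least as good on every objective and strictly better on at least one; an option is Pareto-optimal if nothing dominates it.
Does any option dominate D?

H vs D: lease 125≤404, dock doors 35≥28, floor area 87≥42, highway distance 1≤18 — H is at least as good on every objective and strictly better on at least one, so H dominates D.

Yes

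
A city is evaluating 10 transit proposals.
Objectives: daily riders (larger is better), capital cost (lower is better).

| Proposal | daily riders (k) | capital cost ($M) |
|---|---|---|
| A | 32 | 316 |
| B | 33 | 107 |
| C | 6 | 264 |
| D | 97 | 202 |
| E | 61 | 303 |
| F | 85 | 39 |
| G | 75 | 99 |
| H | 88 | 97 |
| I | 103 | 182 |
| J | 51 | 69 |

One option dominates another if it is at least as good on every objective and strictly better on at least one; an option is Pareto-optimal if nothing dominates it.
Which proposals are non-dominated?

A: dominated by B (daily riders 33≥32, capital cost 107≤316).
B: dominated by F (daily riders 85≥33, capital cost 39≤107).
C: dominated by B (daily riders 33≥6, capital cost 107≤264).
D: dominated by I (daily riders 103≥97, capital cost 182≤202).
E: dominated by D (daily riders 97≥61, capital cost 202≤303).
F: not dominated (best capital cost).
G: dominated by F (daily riders 85≥75, capital cost 39≤99).
H: not dominated.
I: not dominated (best daily riders).
J: dominated by F (daily riders 85≥51, capital cost 39≤69).

F, H, I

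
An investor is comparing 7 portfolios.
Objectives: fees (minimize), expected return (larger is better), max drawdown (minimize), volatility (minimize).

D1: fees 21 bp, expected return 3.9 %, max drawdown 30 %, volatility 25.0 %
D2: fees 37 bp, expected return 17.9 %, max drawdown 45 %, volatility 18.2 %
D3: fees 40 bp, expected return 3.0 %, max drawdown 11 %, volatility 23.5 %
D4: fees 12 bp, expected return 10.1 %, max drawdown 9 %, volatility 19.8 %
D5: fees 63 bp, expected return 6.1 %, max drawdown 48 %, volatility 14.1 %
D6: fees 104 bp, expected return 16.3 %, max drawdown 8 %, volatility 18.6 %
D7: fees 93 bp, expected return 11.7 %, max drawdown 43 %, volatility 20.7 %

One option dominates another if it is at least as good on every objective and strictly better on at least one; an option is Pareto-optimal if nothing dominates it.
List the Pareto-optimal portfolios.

D2, D4, D5, D6, D7

D1: dominated by D4 (fees 12≤21, expected return 10.1≥3.9, max drawdown 9≤30, volatility 19.8≤25.0).
D2: not dominated (best expected return).
D3: dominated by D4 (fees 12≤40, expected return 10.1≥3.0, max drawdown 9≤11, volatility 19.8≤23.5).
D4: not dominated (best fees).
D5: not dominated (best volatility).
D6: not dominated (best max drawdown).
D7: not dominated.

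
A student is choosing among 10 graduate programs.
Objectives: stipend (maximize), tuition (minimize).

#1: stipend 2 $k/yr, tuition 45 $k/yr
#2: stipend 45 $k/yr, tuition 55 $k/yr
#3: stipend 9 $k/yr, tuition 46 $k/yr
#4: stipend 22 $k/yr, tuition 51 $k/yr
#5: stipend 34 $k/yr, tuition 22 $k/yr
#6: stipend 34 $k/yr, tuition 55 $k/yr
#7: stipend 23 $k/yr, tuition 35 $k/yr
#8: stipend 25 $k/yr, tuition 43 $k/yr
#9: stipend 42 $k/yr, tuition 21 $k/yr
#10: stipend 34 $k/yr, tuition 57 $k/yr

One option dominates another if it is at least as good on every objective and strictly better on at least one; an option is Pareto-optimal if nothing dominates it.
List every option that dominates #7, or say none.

#5, #9

#5: stipend 34≥23, tuition 22≤35 — dominates #7.
#9: stipend 42≥23, tuition 21≤35 — dominates #7.
Others (#1, #2, #3, #4, #6, #8, #10) are each worse than #7 on at least one objective.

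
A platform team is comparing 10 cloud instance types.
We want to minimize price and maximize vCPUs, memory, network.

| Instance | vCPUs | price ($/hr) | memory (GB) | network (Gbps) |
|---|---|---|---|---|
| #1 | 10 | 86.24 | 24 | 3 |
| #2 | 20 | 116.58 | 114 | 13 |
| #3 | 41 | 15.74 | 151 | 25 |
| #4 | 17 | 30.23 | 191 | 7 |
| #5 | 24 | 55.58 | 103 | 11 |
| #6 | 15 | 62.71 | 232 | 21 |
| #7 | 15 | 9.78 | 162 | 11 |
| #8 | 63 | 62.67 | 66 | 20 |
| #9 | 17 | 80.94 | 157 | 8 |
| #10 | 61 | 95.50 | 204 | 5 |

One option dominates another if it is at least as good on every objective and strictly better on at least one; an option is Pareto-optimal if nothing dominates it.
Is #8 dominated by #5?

No

#5 vs #8: #5 is worse on vCPUs (24 vs 63), so it does not dominate #8.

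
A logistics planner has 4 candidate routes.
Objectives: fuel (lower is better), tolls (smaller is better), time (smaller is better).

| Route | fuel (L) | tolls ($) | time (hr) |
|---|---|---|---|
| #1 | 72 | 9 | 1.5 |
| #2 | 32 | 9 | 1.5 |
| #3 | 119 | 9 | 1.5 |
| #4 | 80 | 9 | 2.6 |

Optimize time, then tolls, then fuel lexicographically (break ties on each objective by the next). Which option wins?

#2

First minimize time: best is 1.5, kept {#1, #2, #3}.
Then minimize tolls: best is 9, kept {#1, #2, #3}.
Then minimize fuel: best is 32, kept {#2}.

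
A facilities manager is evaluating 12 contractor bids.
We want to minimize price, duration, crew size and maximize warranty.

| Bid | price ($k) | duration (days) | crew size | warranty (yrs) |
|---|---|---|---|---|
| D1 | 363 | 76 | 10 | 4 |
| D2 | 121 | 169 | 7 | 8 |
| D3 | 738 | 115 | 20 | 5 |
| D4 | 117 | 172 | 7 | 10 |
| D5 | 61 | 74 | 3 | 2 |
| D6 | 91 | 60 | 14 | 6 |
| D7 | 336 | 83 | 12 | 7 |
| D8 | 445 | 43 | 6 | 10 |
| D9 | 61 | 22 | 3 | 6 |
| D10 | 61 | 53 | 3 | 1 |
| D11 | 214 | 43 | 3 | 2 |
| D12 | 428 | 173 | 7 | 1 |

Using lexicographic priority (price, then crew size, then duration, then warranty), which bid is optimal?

D9

First minimize price: best is 61, kept {D5, D9, D10}.
Then minimize crew size: best is 3, kept {D5, D9, D10}.
Then minimize duration: best is 22, kept {D9}.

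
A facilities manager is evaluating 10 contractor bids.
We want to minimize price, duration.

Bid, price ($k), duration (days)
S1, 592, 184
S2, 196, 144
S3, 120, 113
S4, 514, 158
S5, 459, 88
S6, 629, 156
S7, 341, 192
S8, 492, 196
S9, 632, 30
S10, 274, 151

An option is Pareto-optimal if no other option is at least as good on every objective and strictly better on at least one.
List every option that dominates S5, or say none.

S1: worse on price (592 vs 459).
S2: worse on duration (144 vs 88).
S3: worse on duration (113 vs 88).
S4: worse on price (514 vs 459).
S6: worse on price (629 vs 459).
S7: worse on duration (192 vs 88).
S8: worse on price (492 vs 459).
S9: worse on price (632 vs 459).
S10: worse on duration (151 vs 88).
No option dominates S5.

none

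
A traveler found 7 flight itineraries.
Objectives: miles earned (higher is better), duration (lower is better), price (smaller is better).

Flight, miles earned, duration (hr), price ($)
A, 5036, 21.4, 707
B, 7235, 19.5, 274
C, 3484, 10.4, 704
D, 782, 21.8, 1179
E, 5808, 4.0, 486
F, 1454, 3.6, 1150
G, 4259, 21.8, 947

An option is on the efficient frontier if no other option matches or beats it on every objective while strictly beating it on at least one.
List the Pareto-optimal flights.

A: dominated by B (miles earned 7235≥5036, duration 19.5≤21.4, price 274≤707).
B: not dominated (best miles earned).
C: dominated by E (miles earned 5808≥3484, duration 4.0≤10.4, price 486≤704).
D: dominated by A (miles earned 5036≥782, duration 21.4≤21.8, price 707≤1179).
E: not dominated.
F: not dominated (best duration).
G: dominated by A (miles earned 5036≥4259, duration 21.4≤21.8, price 707≤947).

B, E, F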